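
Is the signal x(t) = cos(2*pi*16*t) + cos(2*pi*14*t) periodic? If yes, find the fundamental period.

f1 = 16 Hz, f2 = 14 Hz
Period T1 = 1/16, T2 = 1/14
Ratio T1/T2 = 14/16, which is rational.
The signal is periodic with fundamental period T = 1/GCD(16,14) = 1/2 s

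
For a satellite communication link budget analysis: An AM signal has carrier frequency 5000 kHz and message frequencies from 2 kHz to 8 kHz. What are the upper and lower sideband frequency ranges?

Upper sideband (USB) = fc + [fm_low, fm_high] = 5000 + [2, 8] = [5002, 5008] kHz
Lower sideband (LSB) = fc - [fm_high, fm_low] = 5000 - [8, 2] = [4992, 4998] kHz
Total occupied spectrum: 4992 kHz to 5008 kHz (plus carrier at 5000 kHz)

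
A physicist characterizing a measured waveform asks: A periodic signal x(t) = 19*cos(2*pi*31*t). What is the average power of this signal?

Average power of A*cos(wt) is A^2/2.
P = 19^2 / 2 = 361/2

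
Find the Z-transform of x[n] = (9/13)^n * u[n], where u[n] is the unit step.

The Z-transform of a^n * u[n] is z/(z-a) for |z| > |a|.
Here a = 9/13, so X(z) = z/(z - (9/13)) = 13z/(13z - 9)
ROC: |z| > 9/13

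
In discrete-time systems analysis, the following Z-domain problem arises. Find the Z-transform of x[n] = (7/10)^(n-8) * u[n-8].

Time-shifting property: if X(z) = Z{x[n]}, then Z{x[n-d]} = z^(-d) * X(z)
X(z) = z/(z - 7/10) for x[n] = (7/10)^n * u[n]
Z{x[n-8]} = z^(-8) * z/(z - 7/10) = z^(-7)/(z - 7/10)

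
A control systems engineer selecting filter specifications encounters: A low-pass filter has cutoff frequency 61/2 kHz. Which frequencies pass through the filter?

A low-pass filter passes all frequencies below the cutoff frequency 61/2 kHz and attenuates higher frequencies.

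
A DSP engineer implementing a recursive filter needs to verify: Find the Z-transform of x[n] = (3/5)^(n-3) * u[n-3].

Time-shifting property: if X(z) = Z{x[n]}, then Z{x[n-d]} = z^(-d) * X(z)
X(z) = z/(z - 3/5) for x[n] = (3/5)^n * u[n]
Z{x[n-3]} = z^(-3) * z/(z - 3/5) = z^(-2)/(z - 3/5)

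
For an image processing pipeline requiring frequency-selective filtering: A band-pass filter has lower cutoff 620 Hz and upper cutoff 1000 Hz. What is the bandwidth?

Bandwidth = f_high - f_low
= 1000 Hz - 620 Hz = 380 Hz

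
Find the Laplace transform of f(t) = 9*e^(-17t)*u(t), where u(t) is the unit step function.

Standard Laplace transform pair:
e^(-at)*u(t) <-> 1/(s+a)
With a = 17: L{9*e^(-17t)*u(t)} = 9/(s+17), ROC: Re(s) > -17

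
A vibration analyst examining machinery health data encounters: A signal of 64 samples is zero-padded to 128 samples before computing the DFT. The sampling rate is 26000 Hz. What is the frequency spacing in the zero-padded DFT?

Original DFT: N = 64, resolution = f_s/N = 26000/64 = 1625/4 Hz
Zero-padded DFT: N = 128, resolution = f_s/N = 26000/128 = 1625/8 Hz
Zero-padding interpolates the spectrum (finer frequency grid)
but does NOT improve the true spectral resolution (ability to resolve close frequencies).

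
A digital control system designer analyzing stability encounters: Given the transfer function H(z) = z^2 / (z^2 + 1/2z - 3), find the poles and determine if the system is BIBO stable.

Poles are roots of the denominator: z^2 + 1/2z - 3 = 0.
Quadratic formula: z = [-(1/2) +/- sqrt((1/2)^2 - 4*(-3))] / 2
Discriminant = 1/4 + 12 = 49/4; sqrt = 7/2.
z = (-1/2 +/- 7/2) / 2 => z = 3/2 or z = -2.
|p1| = 2, |p2| = 3/2.
For BIBO stability, all poles must lie inside the unit circle (|p| < 1).
System is UNSTABLE since at least one |p| >= 1.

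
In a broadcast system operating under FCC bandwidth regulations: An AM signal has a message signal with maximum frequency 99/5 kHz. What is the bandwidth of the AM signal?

In AM (double-sideband), the bandwidth is twice the message frequency.
BW = 2 * f_m = 2 * 99/5 kHz = 198/5 kHz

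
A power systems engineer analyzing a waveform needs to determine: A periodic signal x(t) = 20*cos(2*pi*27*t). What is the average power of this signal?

Average power of A*cos(wt) is A^2/2.
P = 20^2 / 2 = 400/2 = 200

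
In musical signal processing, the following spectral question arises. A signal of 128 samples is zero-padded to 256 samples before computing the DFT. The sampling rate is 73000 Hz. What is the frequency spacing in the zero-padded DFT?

Original DFT: N = 128, resolution = f_s/N = 73000/128 = 9125/16 Hz
Zero-padded DFT: N = 256, resolution = f_s/N = 73000/256 = 9125/32 Hz
Zero-padding interpolates the spectrum (finer frequency grid)
but does NOT improve the true spectral resolution (ability to resolve close frequencies).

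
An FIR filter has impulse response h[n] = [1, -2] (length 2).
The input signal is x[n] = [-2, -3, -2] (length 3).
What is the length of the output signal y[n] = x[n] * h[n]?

For linear convolution, the output length is:
len(y) = len(x) + len(h) - 1 = 3 + 2 - 1 = 4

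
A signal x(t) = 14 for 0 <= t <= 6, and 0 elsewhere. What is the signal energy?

Energy = integral of |x(t)|^2 dt over the signal duration
= 14^2 * 6 = 196 * 6 = 1176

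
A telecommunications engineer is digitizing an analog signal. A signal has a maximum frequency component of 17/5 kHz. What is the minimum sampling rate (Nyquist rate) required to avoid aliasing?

By the Nyquist-Shannon sampling theorem,
the minimum sampling rate (Nyquist rate) must be at least 2 * f_max.
Nyquist rate = 2 * 17/5 kHz = 34/5 kHz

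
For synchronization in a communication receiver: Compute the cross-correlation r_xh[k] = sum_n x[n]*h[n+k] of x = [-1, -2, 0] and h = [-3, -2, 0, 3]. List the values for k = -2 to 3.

Both sequences indexed from 0 and zero outside their support.
Lags with overlap: k = -2 to 3.
  r_xh[-2] = x[2]*h[0] = 0
  r_xh[-1] = x[1]*h[0] + x[2]*h[1] = 6
  r_xh[0] = x[0]*h[0] + x[1]*h[1] + x[2]*h[2] = 7
  r_xh[1] = x[0]*h[1] + x[1]*h[2] + x[2]*h[3] = 2
  r_xh[2] = x[0]*h[2] + x[1]*h[3] = -6
  r_xh[3] = x[0]*h[3] = -3
r_xh = [0, 6, 7, 2, -6, -3] (for k = -2, ..., 3)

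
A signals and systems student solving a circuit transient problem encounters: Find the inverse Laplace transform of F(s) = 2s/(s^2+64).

Standard pair: s/(s^2+w^2) <-> cos(wt)*u(t)
With k=2, w=8: f(t) = 2*cos(8t)*u(t)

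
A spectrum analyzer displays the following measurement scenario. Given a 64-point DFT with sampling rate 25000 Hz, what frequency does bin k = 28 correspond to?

The frequency of DFT bin k is: f_k = k * f_s / N
f_28 = 28 * 25000 / 64 = 21875/2 Hz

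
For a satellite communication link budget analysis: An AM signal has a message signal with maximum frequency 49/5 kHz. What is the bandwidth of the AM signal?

In AM (double-sideband), the bandwidth is twice the message frequency.
BW = 2 * f_m = 2 * 49/5 kHz = 98/5 kHz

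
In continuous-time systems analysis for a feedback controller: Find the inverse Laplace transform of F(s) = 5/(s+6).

Standard pair: k/(s+a) <-> k*e^(-at)*u(t)
With k=5, a=6: f(t) = 5*e^(-6t)*u(t)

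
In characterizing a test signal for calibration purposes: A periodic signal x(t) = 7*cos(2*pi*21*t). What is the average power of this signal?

Average power of A*cos(wt) is A^2/2.
P = 7^2 / 2 = 49/2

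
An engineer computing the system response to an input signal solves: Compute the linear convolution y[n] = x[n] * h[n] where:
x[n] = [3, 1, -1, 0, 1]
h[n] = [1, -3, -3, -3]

y[n] = sum_k x[k]*h[n-k]. Output length = len(x) + len(h) - 1 = 5 + 4 - 1 = 8.
y[0] = 3*1 = 3
y[1] = 1*1 + 3*-3 = -8
y[2] = -1*1 + 1*-3 + 3*-3 = -13
y[3] = 0*1 + -1*-3 + 1*-3 + 3*-3 = -9
y[4] = 1*1 + 0*-3 + -1*-3 + 1*-3 = 1
y[5] = 1*-3 + 0*-3 + -1*-3 = 0
y[6] = 1*-3 + 0*-3 = -3
y[7] = 1*-3 = -3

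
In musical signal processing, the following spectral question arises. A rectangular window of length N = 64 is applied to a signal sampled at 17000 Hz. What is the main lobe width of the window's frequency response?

For a rectangular window of length N,
the main lobe width in frequency is 2*f_s/N.
= 2*17000/64 = 2125/4 Hz
This determines the minimum frequency separation for resolving two sinusoids.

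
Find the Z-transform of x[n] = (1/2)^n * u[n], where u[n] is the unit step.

The Z-transform of a^n * u[n] is z/(z-a) for |z| > |a|.
Here a = 1/2, so X(z) = z/(z - (1/2)) = 2z/(2z - 1)
ROC: |z| > 1/2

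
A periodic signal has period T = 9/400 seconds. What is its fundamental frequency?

The fundamental frequency is the reciprocal of the period.
f = 1/T = 1/(9/400) = 400/9 Hz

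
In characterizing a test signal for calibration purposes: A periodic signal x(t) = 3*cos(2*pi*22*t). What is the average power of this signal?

Average power of A*cos(wt) is A^2/2.
P = 3^2 / 2 = 9/2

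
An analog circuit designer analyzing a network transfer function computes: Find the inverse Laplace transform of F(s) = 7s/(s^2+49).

Standard pair: s/(s^2+w^2) <-> cos(wt)*u(t)
With k=7, w=7: f(t) = 7*cos(7t)*u(t)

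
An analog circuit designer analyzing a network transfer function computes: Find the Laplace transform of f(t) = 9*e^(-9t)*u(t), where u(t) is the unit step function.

Standard Laplace transform pair:
e^(-at)*u(t) <-> 1/(s+a)
With a = 9: L{9*e^(-9t)*u(t)} = 9/(s+9), ROC: Re(s) > -9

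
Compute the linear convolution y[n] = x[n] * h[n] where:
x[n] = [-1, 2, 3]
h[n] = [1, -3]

y[n] = sum_k x[k]*h[n-k]. Output length = len(x) + len(h) - 1 = 3 + 2 - 1 = 4.
y[0] = -1*1 = -1
y[1] = 2*1 + -1*-3 = 5
y[2] = 3*1 + 2*-3 = -3
y[3] = 3*-3 = -9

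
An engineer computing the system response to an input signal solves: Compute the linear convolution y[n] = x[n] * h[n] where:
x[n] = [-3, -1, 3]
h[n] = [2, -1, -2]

y[n] = sum_k x[k]*h[n-k]. Output length = len(x) + len(h) - 1 = 3 + 3 - 1 = 5.
y[0] = -3*2 = -6
y[1] = -1*2 + -3*-1 = 1
y[2] = 3*2 + -1*-1 + -3*-2 = 13
y[3] = 3*-1 + -1*-2 = -1
y[4] = 3*-2 = -6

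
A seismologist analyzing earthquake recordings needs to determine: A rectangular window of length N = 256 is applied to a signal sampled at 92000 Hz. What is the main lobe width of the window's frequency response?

For a rectangular window of length N,
the main lobe width in frequency is 2*f_s/N.
= 2*92000/256 = 2875/4 Hz
This determines the minimum frequency separation for resolving two sinusoids.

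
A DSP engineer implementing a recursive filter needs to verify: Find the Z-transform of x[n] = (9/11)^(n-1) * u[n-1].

Time-shifting property: if X(z) = Z{x[n]}, then Z{x[n-d]} = z^(-d) * X(z)
X(z) = z/(z - 9/11) for x[n] = (9/11)^n * u[n]
Z{x[n-1]} = z^(-1) * z/(z - 9/11) = 1/(z - 9/11)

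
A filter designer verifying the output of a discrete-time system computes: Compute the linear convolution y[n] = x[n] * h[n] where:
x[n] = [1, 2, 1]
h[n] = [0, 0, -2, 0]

y[n] = sum_k x[k]*h[n-k]. Output length = len(x) + len(h) - 1 = 3 + 4 - 1 = 6.
y[0] = 1*0 = 0
y[1] = 2*0 + 1*0 = 0
y[2] = 1*0 + 2*0 + 1*-2 = -2
y[3] = 1*0 + 2*-2 + 1*0 = -4
y[4] = 1*-2 + 2*0 = -2
y[5] = 1*0 = 0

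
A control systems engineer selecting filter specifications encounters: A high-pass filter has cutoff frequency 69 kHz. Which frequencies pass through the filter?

A high-pass filter passes all frequencies above the cutoff frequency 69 kHz and attenuates lower frequencies.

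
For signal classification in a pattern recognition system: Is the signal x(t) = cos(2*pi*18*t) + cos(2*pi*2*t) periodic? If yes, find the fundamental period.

f1 = 18 Hz, f2 = 2 Hz
Period T1 = 1/18, T2 = 1/2
Ratio T1/T2 = 2/18, which is rational.
The signal is periodic with fundamental period T = 1/GCD(18,2) = 1/2 s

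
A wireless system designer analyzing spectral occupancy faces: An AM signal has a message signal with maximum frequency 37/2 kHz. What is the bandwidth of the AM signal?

In AM (double-sideband), the bandwidth is twice the message frequency.
BW = 2 * f_m = 2 * 37/2 kHz = 37 kHz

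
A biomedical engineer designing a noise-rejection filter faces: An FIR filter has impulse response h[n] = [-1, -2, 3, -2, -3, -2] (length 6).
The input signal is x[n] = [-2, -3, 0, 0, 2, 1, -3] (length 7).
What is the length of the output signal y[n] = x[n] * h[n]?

For linear convolution, the output length is:
len(y) = len(x) + len(h) - 1 = 7 + 6 - 1 = 12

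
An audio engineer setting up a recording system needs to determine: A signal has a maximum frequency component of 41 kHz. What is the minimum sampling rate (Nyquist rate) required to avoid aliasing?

By the Nyquist-Shannon sampling theorem,
the minimum sampling rate (Nyquist rate) must be at least 2 * f_max.
Nyquist rate = 2 * 41 kHz = 82 kHz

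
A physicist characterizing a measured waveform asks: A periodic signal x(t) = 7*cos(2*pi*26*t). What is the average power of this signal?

Average power of A*cos(wt) is A^2/2.
P = 7^2 / 2 = 49/2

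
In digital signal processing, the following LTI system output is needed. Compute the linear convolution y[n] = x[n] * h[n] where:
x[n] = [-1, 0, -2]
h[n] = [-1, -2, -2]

y[n] = sum_k x[k]*h[n-k]. Output length = len(x) + len(h) - 1 = 3 + 3 - 1 = 5.
y[0] = -1*-1 = 1
y[1] = 0*-1 + -1*-2 = 2
y[2] = -2*-1 + 0*-2 + -1*-2 = 4
y[3] = -2*-2 + 0*-2 = 4
y[4] = -2*-2 = 4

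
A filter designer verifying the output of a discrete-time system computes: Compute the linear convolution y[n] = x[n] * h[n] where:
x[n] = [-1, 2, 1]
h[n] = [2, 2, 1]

y[n] = sum_k x[k]*h[n-k]. Output length = len(x) + len(h) - 1 = 3 + 3 - 1 = 5.
y[0] = -1*2 = -2
y[1] = 2*2 + -1*2 = 2
y[2] = 1*2 + 2*2 + -1*1 = 5
y[3] = 1*2 + 2*1 = 4
y[4] = 1*1 = 1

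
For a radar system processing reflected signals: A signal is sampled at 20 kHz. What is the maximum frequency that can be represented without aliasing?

The maximum frequency that can be represented without aliasing
is the Nyquist frequency: f_max = f_s / 2 = 20 kHz / 2 = 10 kHz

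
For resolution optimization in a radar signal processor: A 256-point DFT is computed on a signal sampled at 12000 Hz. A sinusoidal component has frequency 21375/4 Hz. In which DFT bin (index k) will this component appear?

DFT frequency resolution = f_s/N = 12000/256 = 375/8 Hz
Bin index k = f_signal / resolution = 21375/4 / 375/8 = 114
The signal frequency 21375/4 Hz falls in DFT bin k = 114.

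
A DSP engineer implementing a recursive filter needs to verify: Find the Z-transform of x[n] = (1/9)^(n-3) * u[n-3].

Time-shifting property: if X(z) = Z{x[n]}, then Z{x[n-d]} = z^(-d) * X(z)
X(z) = z/(z - 1/9) for x[n] = (1/9)^n * u[n]
Z{x[n-3]} = z^(-3) * z/(z - 1/9) = z^(-2)/(z - 1/9)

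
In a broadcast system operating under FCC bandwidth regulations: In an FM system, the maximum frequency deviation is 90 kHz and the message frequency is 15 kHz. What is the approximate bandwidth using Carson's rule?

Carson's rule: BW = 2*(delta_f + f_m)
= 2*(90 + 15) kHz = 210 kHz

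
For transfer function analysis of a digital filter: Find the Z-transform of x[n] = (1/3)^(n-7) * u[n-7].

Time-shifting property: if X(z) = Z{x[n]}, then Z{x[n-d]} = z^(-d) * X(z)
X(z) = z/(z - 1/3) for x[n] = (1/3)^n * u[n]
Z{x[n-7]} = z^(-7) * z/(z - 1/3) = z^(-6)/(z - 1/3)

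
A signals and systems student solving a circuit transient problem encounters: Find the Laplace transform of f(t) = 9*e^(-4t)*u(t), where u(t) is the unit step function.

Standard Laplace transform pair:
e^(-at)*u(t) <-> 1/(s+a)
With a = 4: L{9*e^(-4t)*u(t)} = 9/(s+4), ROC: Re(s) > -4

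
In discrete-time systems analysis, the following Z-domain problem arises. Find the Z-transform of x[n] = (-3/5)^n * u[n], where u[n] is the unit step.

The Z-transform of a^n * u[n] is z/(z-a) for |z| > |a|.
Here a = -3/5, so X(z) = z/(z - (-3/5)) = 5z/(5z + 3)
ROC: |z| > 3/5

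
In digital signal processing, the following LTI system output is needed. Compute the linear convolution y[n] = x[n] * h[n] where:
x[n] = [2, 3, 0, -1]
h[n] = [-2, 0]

y[n] = sum_k x[k]*h[n-k]. Output length = len(x) + len(h) - 1 = 4 + 2 - 1 = 5.
y[0] = 2*-2 = -4
y[1] = 3*-2 + 2*0 = -6
y[2] = 0*-2 + 3*0 = 0
y[3] = -1*-2 + 0*0 = 2
y[4] = -1*0 = 0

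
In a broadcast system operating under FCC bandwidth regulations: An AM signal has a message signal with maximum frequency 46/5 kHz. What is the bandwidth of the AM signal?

In AM (double-sideband), the bandwidth is twice the message frequency.
BW = 2 * f_m = 2 * 46/5 kHz = 92/5 kHz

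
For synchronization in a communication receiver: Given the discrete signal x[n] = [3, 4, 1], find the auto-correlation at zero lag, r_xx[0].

The auto-correlation at zero lag r_xx[0] equals the signal energy.
r_xx[0] = sum of x[n]^2 = 3^2 + 4^2 + 1^2
= 9 + 16 + 1 = 26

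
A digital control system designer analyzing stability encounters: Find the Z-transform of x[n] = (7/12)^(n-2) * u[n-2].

Time-shifting property: if X(z) = Z{x[n]}, then Z{x[n-d]} = z^(-d) * X(z)
X(z) = z/(z - 7/12) for x[n] = (7/12)^n * u[n]
Z{x[n-2]} = z^(-2) * z/(z - 7/12) = z^(-1)/(z - 7/12)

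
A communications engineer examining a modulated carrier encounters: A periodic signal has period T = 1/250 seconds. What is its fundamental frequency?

The fundamental frequency is the reciprocal of the period.
f = 1/T = 1/(1/250) = 250 Hz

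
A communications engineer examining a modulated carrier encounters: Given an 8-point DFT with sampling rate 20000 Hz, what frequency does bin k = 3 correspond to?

The frequency of DFT bin k is: f_k = k * f_s / N
f_3 = 3 * 20000 / 8 = 7500 Hz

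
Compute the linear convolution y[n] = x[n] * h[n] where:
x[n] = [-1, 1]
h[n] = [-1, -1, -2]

y[n] = sum_k x[k]*h[n-k]. Output length = len(x) + len(h) - 1 = 2 + 3 - 1 = 4.
y[0] = -1*-1 = 1
y[1] = 1*-1 + -1*-1 = 0
y[2] = 1*-1 + -1*-2 = 1
y[3] = 1*-2 = -2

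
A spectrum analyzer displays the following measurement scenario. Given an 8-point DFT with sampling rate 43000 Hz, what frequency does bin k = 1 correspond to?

The frequency of DFT bin k is: f_k = k * f_s / N
f_1 = 1 * 43000 / 8 = 5375 Hz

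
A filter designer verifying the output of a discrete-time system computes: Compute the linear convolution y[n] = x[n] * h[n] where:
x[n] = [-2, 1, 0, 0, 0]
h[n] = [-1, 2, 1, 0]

y[n] = sum_k x[k]*h[n-k]. Output length = len(x) + len(h) - 1 = 5 + 4 - 1 = 8.
y[0] = -2*-1 = 2
y[1] = 1*-1 + -2*2 = -5
y[2] = 0*-1 + 1*2 + -2*1 = 0
y[3] = 0*-1 + 0*2 + 1*1 + -2*0 = 1
y[4] = 0*-1 + 0*2 + 0*1 + 1*0 = 0
y[5] = 0*2 + 0*1 + 0*0 = 0
y[6] = 0*1 + 0*0 = 0
y[7] = 0*0 = 0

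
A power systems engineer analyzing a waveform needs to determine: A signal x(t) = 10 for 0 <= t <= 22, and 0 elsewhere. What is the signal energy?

Energy = integral of |x(t)|^2 dt over the signal duration
= 10^2 * 22 = 100 * 22 = 2200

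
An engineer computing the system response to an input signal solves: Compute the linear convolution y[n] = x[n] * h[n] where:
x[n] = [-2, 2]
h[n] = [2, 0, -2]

y[n] = sum_k x[k]*h[n-k]. Output length = len(x) + len(h) - 1 = 2 + 3 - 1 = 4.
y[0] = -2*2 = -4
y[1] = 2*2 + -2*0 = 4
y[2] = 2*0 + -2*-2 = 4
y[3] = 2*-2 = -4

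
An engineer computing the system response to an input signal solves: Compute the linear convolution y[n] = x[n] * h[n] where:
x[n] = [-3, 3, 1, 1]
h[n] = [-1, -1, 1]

y[n] = sum_k x[k]*h[n-k]. Output length = len(x) + len(h) - 1 = 4 + 3 - 1 = 6.
y[0] = -3*-1 = 3
y[1] = 3*-1 + -3*-1 = 0
y[2] = 1*-1 + 3*-1 + -3*1 = -7
y[3] = 1*-1 + 1*-1 + 3*1 = 1
y[4] = 1*-1 + 1*1 = 0
y[5] = 1*1 = 1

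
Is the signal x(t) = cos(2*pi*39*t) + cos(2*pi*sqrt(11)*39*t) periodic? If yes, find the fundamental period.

f1 = 39 Hz, f2 = 39*sqrt(11) Hz
Ratio f2/f1 = sqrt(11), which is irrational.
Since the frequency ratio is irrational, no common period exists.
The signal is not periodic.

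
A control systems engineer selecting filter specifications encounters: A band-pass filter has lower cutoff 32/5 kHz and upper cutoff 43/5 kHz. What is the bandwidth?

Bandwidth = f_high - f_low
= 43/5 kHz - 32/5 kHz = 11/5 kHz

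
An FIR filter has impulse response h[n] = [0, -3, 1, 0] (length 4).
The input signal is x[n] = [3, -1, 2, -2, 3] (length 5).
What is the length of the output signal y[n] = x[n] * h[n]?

For linear convolution, the output length is:
len(y) = len(x) + len(h) - 1 = 5 + 4 - 1 = 8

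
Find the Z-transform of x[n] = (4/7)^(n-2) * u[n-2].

Time-shifting property: if X(z) = Z{x[n]}, then Z{x[n-d]} = z^(-d) * X(z)
X(z) = z/(z - 4/7) for x[n] = (4/7)^n * u[n]
Z{x[n-2]} = z^(-2) * z/(z - 4/7) = z^(-1)/(z - 4/7)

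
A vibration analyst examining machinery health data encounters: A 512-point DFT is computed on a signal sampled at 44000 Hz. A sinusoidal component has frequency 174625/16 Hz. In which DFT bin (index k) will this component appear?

DFT frequency resolution = f_s/N = 44000/512 = 1375/16 Hz
Bin index k = f_signal / resolution = 174625/16 / 1375/16 = 127
The signal frequency 174625/16 Hz falls in DFT bin k = 127.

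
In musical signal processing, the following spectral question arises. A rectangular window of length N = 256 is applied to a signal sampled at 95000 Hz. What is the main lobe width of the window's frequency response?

For a rectangular window of length N,
the main lobe width in frequency is 2*f_s/N.
= 2*95000/256 = 11875/16 Hz
This determines the minimum frequency separation for resolving two sinusoids.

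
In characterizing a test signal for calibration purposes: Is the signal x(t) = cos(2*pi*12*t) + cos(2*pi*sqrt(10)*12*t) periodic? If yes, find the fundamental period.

f1 = 12 Hz, f2 = 12*sqrt(10) Hz
Ratio f2/f1 = sqrt(10), which is irrational.
Since the frequency ratio is irrational, no common period exists.
The signal is not periodic.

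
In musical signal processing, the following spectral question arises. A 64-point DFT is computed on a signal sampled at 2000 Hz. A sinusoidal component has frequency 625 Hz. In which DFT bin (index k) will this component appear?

DFT frequency resolution = f_s/N = 2000/64 = 125/4 Hz
Bin index k = f_signal / resolution = 625 / 125/4 = 20
The signal frequency 625 Hz falls in DFT bin k = 20.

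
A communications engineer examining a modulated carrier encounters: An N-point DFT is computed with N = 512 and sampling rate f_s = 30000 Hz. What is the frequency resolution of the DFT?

DFT frequency resolution = f_s / N
= 30000 / 512 = 1875/32 Hz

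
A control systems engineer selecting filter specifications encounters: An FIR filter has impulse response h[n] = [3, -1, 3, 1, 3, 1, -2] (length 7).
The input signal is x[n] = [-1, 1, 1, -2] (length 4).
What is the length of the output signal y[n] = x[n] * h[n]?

For linear convolution, the output length is:
len(y) = len(x) + len(h) - 1 = 4 + 7 - 1 = 10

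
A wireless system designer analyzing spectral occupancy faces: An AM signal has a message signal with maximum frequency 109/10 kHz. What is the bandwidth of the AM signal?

In AM (double-sideband), the bandwidth is twice the message frequency.
BW = 2 * f_m = 2 * 109/10 kHz = 109/5 kHz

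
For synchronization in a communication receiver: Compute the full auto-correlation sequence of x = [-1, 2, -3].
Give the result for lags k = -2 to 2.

r_xx[k] = sum_m x[m]*x[m+k], indexed from 0, for k = -2 to 2:
  r_xx[-2] = x[2]*x[0] = 3
  r_xx[-1] = x[1]*x[0] + x[2]*x[1] = -8
  r_xx[0] = x[0]*x[0] + x[1]*x[1] + x[2]*x[2] = 14
  r_xx[1] = x[0]*x[1] + x[1]*x[2] = -8
  r_xx[2] = x[0]*x[2] = 3
r_xx = [3, -8, 14, -8, 3]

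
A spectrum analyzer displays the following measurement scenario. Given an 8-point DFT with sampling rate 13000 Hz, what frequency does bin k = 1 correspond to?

The frequency of DFT bin k is: f_k = k * f_s / N
f_1 = 1 * 13000 / 8 = 1625 Hz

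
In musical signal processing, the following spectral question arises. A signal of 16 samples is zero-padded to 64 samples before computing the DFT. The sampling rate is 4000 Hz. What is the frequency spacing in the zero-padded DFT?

Original DFT: N = 16, resolution = f_s/N = 4000/16 = 250 Hz
Zero-padded DFT: N = 64, resolution = f_s/N = 4000/64 = 125/2 Hz
Zero-padding interpolates the spectrum (finer frequency grid)
but does NOT improve the true spectral resolution (ability to resolve close frequencies).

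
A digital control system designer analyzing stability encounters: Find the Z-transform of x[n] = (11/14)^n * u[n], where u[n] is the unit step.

The Z-transform of a^n * u[n] is z/(z-a) for |z| > |a|.
Here a = 11/14, so X(z) = z/(z - (11/14)) = 14z/(14z - 11)
ROC: |z| > 11/14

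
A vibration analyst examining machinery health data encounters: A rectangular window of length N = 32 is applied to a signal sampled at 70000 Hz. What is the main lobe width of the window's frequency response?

For a rectangular window of length N,
the main lobe width in frequency is 2*f_s/N.
= 2*70000/32 = 4375 Hz
This determines the minimum frequency separation for resolving two sinusoids.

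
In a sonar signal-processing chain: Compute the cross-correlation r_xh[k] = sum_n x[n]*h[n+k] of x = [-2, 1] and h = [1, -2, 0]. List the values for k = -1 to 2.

Both sequences indexed from 0 and zero outside their support.
Lags with overlap: k = -1 to 2.
  r_xh[-1] = x[1]*h[0] = 1
  r_xh[0] = x[0]*h[0] + x[1]*h[1] = -4
  r_xh[1] = x[0]*h[1] + x[1]*h[2] = 4
  r_xh[2] = x[0]*h[2] = 0
r_xh = [1, -4, 4, 0] (for k = -1, ..., 2)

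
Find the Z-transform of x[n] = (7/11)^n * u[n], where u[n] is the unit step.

The Z-transform of a^n * u[n] is z/(z-a) for |z| > |a|.
Here a = 7/11, so X(z) = z/(z - (7/11)) = 11z/(11z - 7)
ROC: |z| > 7/11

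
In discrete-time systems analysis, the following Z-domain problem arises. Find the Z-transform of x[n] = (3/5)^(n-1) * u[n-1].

Time-shifting property: if X(z) = Z{x[n]}, then Z{x[n-d]} = z^(-d) * X(z)
X(z) = z/(z - 3/5) for x[n] = (3/5)^n * u[n]
Z{x[n-1]} = z^(-1) * z/(z - 3/5) = 1/(z - 3/5)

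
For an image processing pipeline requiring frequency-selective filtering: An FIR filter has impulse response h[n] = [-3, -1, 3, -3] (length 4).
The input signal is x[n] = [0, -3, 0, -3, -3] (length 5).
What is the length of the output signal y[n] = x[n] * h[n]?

For linear convolution, the output length is:
len(y) = len(x) + len(h) - 1 = 5 + 4 - 1 = 8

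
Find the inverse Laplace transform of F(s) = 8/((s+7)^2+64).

Standard pair: w/((s+a)^2+w^2) <-> e^(-at)*sin(wt)*u(t)
With a=7, w=8: f(t) = e^(-7t)*sin(8t)*u(t)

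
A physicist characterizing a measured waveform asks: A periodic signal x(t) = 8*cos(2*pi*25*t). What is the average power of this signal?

Average power of A*cos(wt) is A^2/2.
P = 8^2 / 2 = 64/2 = 32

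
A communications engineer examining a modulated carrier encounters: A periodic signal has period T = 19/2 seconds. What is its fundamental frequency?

The fundamental frequency is the reciprocal of the period.
f = 1/T = 1/(19/2) = 2/19 Hz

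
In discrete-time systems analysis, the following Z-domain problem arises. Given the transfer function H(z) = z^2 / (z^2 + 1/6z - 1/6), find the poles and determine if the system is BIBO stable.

Poles are roots of the denominator: z^2 + 1/6z - 1/6 = 0.
Quadratic formula: z = [-(1/6) +/- sqrt((1/6)^2 - 4*(-1/6))] / 2
Discriminant = 1/36 + 2/3 = 25/36; sqrt = 5/6.
z = (-1/6 +/- 5/6) / 2 => z = 1/3 or z = -1/2.
|p1| = 1/2, |p2| = 1/3.
For BIBO stability, all poles must lie inside the unit circle (|p| < 1).
System is STABLE since both |p| < 1.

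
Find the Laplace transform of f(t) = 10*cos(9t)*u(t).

Standard pair: cos(wt)*u(t) <-> s/(s^2+w^2)
With w = 9: L{10*cos(9t)*u(t)} = 10s/(s^2+81)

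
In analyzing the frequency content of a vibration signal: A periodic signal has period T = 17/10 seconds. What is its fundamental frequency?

The fundamental frequency is the reciprocal of the period.
f = 1/T = 1/(17/10) = 10/17 Hz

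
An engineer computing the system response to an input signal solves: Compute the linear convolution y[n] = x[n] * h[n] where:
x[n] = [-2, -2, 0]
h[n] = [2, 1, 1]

y[n] = sum_k x[k]*h[n-k]. Output length = len(x) + len(h) - 1 = 3 + 3 - 1 = 5.
y[0] = -2*2 = -4
y[1] = -2*2 + -2*1 = -6
y[2] = 0*2 + -2*1 + -2*1 = -4
y[3] = 0*1 + -2*1 = -2
y[4] = 0*1 = 0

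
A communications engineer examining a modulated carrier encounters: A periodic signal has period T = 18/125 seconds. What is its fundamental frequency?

The fundamental frequency is the reciprocal of the period.
f = 1/T = 1/(18/125) = 125/18 Hz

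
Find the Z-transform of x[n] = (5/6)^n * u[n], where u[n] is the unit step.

The Z-transform of a^n * u[n] is z/(z-a) for |z| > |a|.
Here a = 5/6, so X(z) = z/(z - (5/6)) = 6z/(6z - 5)
ROC: |z| > 5/6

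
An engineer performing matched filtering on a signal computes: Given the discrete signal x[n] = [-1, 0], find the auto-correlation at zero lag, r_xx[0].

The auto-correlation at zero lag r_xx[0] equals the signal energy.
r_xx[0] = sum of x[n]^2 = (-1)^2 + 0^2
= 1 + 0 = 1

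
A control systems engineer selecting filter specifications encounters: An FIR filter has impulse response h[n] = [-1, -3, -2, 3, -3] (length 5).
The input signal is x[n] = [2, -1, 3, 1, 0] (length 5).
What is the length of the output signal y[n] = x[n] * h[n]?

For linear convolution, the output length is:
len(y) = len(x) + len(h) - 1 = 5 + 5 - 1 = 9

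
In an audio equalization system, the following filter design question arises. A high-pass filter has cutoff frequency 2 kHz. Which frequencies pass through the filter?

A high-pass filter passes all frequencies above the cutoff frequency 2 kHz and attenuates lower frequencies.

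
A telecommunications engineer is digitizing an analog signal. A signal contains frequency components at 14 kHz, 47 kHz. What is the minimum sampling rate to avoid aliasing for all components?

The highest frequency component is f_max = 47 kHz.
Nyquist rate = 2 * f_max = 2 * 47 kHz = 94 kHz.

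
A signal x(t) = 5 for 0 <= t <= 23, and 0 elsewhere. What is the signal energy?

Energy = integral of |x(t)|^2 dt over the signal duration
= 5^2 * 23 = 25 * 23 = 575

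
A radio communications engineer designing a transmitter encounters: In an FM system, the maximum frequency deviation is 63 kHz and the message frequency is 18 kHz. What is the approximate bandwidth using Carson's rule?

Carson's rule: BW = 2*(delta_f + f_m)
= 2*(63 + 18) kHz = 162 kHz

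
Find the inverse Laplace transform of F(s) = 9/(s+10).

Standard pair: k/(s+a) <-> k*e^(-at)*u(t)
With k=9, a=10: f(t) = 9*e^(-10t)*u(t)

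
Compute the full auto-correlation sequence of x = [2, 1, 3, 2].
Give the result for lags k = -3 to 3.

r_xx[k] = sum_m x[m]*x[m+k], indexed from 0, for k = -3 to 3:
  r_xx[-3] = x[3]*x[0] = 4
  r_xx[-2] = x[2]*x[0] + x[3]*x[1] = 8
  r_xx[-1] = x[1]*x[0] + x[2]*x[1] + x[3]*x[2] = 11
  r_xx[0] = x[0]*x[0] + x[1]*x[1] + x[2]*x[2] + x[3]*x[3] = 18
  r_xx[1] = x[0]*x[1] + x[1]*x[2] + x[2]*x[3] = 11
  r_xx[2] = x[0]*x[2] + x[1]*x[3] = 8
  r_xx[3] = x[0]*x[3] = 4
r_xx = [4, 8, 11, 18, 11, 8, 4]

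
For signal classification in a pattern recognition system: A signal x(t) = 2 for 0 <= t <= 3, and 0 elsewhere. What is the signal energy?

Energy = integral of |x(t)|^2 dt over the signal duration
= 2^2 * 3 = 4 * 3 = 12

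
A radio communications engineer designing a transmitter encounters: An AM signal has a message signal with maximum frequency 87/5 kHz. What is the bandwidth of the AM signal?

In AM (double-sideband), the bandwidth is twice the message frequency.
BW = 2 * f_m = 2 * 87/5 kHz = 174/5 kHz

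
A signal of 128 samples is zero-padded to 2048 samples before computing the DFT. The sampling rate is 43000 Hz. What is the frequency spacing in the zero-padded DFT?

Original DFT: N = 128, resolution = f_s/N = 43000/128 = 5375/16 Hz
Zero-padded DFT: N = 2048, resolution = f_s/N = 43000/2048 = 5375/256 Hz
Zero-padding interpolates the spectrum (finer frequency grid)
but does NOT improve the true spectral resolution (ability to resolve close frequencies).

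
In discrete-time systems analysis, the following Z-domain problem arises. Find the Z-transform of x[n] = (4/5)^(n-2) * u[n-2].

Time-shifting property: if X(z) = Z{x[n]}, then Z{x[n-d]} = z^(-d) * X(z)
X(z) = z/(z - 4/5) for x[n] = (4/5)^n * u[n]
Z{x[n-2]} = z^(-2) * z/(z - 4/5) = z^(-1)/(z - 4/5)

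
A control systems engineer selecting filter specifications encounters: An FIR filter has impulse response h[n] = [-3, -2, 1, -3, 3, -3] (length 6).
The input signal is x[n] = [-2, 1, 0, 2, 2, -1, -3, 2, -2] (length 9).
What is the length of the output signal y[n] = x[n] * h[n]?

For linear convolution, the output length is:
len(y) = len(x) + len(h) - 1 = 9 + 6 - 1 = 14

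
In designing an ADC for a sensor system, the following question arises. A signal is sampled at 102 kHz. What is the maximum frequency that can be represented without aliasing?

The maximum frequency that can be represented without aliasing
is the Nyquist frequency: f_max = f_s / 2 = 102 kHz / 2 = 51 kHz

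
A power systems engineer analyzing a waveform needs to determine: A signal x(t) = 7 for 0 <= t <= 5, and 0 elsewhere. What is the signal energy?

Energy = integral of |x(t)|^2 dt over the signal duration
= 7^2 * 5 = 49 * 5 = 245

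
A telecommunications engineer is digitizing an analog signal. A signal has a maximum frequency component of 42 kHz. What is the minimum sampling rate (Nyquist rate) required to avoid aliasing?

By the Nyquist-Shannon sampling theorem,
the minimum sampling rate (Nyquist rate) must be at least 2 * f_max.
Nyquist rate = 2 * 42 kHz = 84 kHz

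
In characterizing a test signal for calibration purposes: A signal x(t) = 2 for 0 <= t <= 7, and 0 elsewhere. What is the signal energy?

Energy = integral of |x(t)|^2 dt over the signal duration
= 2^2 * 7 = 4 * 7 = 28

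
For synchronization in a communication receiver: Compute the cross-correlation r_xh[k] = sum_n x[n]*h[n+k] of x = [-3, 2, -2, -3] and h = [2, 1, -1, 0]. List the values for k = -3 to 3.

Both sequences indexed from 0 and zero outside their support.
Lags with overlap: k = -3 to 3.
  r_xh[-3] = x[3]*h[0] = -6
  r_xh[-2] = x[2]*h[0] + x[3]*h[1] = -7
  r_xh[-1] = x[1]*h[0] + x[2]*h[1] + x[3]*h[2] = 5
  r_xh[0] = x[0]*h[0] + x[1]*h[1] + x[2]*h[2] + x[3]*h[3] = -2
  r_xh[1] = x[0]*h[1] + x[1]*h[2] + x[2]*h[3] = -5
  r_xh[2] = x[0]*h[2] + x[1]*h[3] = 3
  r_xh[3] = x[0]*h[3] = 0
r_xh = [-6, -7, 5, -2, -5, 3, 0] (for k = -3, ..., 3)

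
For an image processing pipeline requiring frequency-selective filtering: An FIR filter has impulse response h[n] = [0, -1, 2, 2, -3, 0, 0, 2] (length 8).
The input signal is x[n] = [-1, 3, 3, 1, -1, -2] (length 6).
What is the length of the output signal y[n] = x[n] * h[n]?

For linear convolution, the output length is:
len(y) = len(x) + len(h) - 1 = 6 + 8 - 1 = 13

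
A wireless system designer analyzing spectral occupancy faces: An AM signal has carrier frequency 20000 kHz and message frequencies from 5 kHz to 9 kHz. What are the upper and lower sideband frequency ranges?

Upper sideband (USB) = fc + [fm_low, fm_high] = 20000 + [5, 9] = [20005, 20009] kHz
Lower sideband (LSB) = fc - [fm_high, fm_low] = 20000 - [9, 5] = [19991, 19995] kHz
Total occupied spectrum: 19991 kHz to 20009 kHz (plus carrier at 20000 kHz)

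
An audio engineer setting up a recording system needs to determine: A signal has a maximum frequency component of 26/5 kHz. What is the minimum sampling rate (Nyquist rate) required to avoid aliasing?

By the Nyquist-Shannon sampling theorem,
the minimum sampling rate (Nyquist rate) must be at least 2 * f_max.
Nyquist rate = 2 * 26/5 kHz = 52/5 kHz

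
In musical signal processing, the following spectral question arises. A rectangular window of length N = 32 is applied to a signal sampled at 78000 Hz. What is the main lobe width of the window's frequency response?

For a rectangular window of length N,
the main lobe width in frequency is 2*f_s/N.
= 2*78000/32 = 4875 Hz
This determines the minimum frequency separation for resolving two sinusoids.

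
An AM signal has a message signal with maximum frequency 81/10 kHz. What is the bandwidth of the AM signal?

In AM (double-sideband), the bandwidth is twice the message frequency.
BW = 2 * f_m = 2 * 81/10 kHz = 81/5 kHz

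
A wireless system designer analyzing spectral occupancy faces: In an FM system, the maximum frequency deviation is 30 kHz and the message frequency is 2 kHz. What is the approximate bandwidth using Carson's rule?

Carson's rule: BW = 2*(delta_f + f_m)
= 2*(30 + 2) kHz = 64 kHz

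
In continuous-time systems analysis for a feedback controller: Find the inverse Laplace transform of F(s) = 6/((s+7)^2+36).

Standard pair: w/((s+a)^2+w^2) <-> e^(-at)*sin(wt)*u(t)
With a=7, w=6: f(t) = e^(-7t)*sin(6t)*u(t)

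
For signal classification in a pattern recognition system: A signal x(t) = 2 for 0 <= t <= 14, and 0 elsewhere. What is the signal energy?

Energy = integral of |x(t)|^2 dt over the signal duration
= 2^2 * 14 = 4 * 14 = 56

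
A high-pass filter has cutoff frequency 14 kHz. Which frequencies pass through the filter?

A high-pass filter passes all frequencies above the cutoff frequency 14 kHz and attenuates lower frequencies.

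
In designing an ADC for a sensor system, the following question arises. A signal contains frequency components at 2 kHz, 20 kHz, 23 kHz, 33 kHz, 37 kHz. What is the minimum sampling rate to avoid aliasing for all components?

The highest frequency component is f_max = 37 kHz.
Nyquist rate = 2 * f_max = 2 * 37 kHz = 74 kHz.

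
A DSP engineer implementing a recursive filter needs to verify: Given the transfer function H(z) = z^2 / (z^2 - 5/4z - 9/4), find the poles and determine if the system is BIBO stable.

Poles are roots of the denominator: z^2 - 5/4z - 9/4 = 0.
Quadratic formula: z = [-(-5/4) +/- sqrt((-5/4)^2 - 4*(-9/4))] / 2
Discriminant = 25/16 + 9 = 169/16; sqrt = 13/4.
z = (5/4 +/- 13/4) / 2 => z = 9/4 or z = -1.
|p1| = 1, |p2| = 9/4.
For BIBO stability, all poles must lie inside the unit circle (|p| < 1).
System is UNSTABLE since at least one |p| >= 1.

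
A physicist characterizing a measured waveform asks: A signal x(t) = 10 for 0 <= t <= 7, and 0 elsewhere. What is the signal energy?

Energy = integral of |x(t)|^2 dt over the signal duration
= 10^2 * 7 = 100 * 7 = 700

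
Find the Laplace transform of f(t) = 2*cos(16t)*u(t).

Standard pair: cos(wt)*u(t) <-> s/(s^2+w^2)
With w = 16: L{2*cos(16t)*u(t)} = 2s/(s^2+256)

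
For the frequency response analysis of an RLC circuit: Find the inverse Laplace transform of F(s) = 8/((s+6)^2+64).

Standard pair: w/((s+a)^2+w^2) <-> e^(-at)*sin(wt)*u(t)
With a=6, w=8: f(t) = e^(-6t)*sin(8t)*u(t)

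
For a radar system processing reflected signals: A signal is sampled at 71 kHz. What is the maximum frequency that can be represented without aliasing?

The maximum frequency that can be represented without aliasing
is the Nyquist frequency: f_max = f_s / 2 = 71 kHz / 2 = 71/2 kHz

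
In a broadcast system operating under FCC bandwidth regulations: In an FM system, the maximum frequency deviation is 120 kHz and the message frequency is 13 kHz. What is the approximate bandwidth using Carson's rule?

Carson's rule: BW = 2*(delta_f + f_m)
= 2*(120 + 13) kHz = 266 kHz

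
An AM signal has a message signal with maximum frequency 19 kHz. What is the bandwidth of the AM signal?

In AM (double-sideband), the bandwidth is twice the message frequency.
BW = 2 * f_m = 2 * 19 kHz = 38 kHz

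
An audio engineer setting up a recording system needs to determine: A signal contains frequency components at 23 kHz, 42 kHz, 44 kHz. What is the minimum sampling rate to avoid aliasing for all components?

The highest frequency component is f_max = 44 kHz.
Nyquist rate = 2 * f_max = 2 * 44 kHz = 88 kHz.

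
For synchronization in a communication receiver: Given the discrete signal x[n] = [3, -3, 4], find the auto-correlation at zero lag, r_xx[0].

The auto-correlation at zero lag r_xx[0] equals the signal energy.
r_xx[0] = sum of x[n]^2 = 3^2 + (-3)^2 + 4^2
= 9 + 9 + 16 = 34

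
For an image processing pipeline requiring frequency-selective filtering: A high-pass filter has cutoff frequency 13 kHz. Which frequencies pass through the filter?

A high-pass filter passes all frequencies above the cutoff frequency 13 kHz and attenuates lower frequencies.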